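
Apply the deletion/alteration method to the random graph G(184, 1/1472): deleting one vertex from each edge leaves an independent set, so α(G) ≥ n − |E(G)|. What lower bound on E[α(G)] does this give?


E[|E(G)|] = C(184, 2)·p = 16836 · (1/1472) = 183/16.
E[α(G)] ≥ n − E[|E(G)|] = 184 − 183/16 = 2761/16.
Numerically: ≈ 172.562500.
(This is only a lower bound; the true E[α(G)] may be larger.)

E[α(G)] ≥ 2761/16 ≈ 172.562500.


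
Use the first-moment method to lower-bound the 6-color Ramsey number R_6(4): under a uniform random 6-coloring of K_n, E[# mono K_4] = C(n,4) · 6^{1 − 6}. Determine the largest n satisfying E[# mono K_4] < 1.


We need C(n, 4) · 6^{1 − 6} < 1, i.e. C(n, 4) < 6^{6 − 1} = 7776.
Check values of n near the boundary:
  n = 19: C(19, 4) = 3876; 3876 < 7776? YES
  n = 20: C(20, 4) = 4845; 4845 < 7776? YES
  n = 21: C(21, 4) = 5985; 5985 < 7776? YES
  n = 22: C(22, 4) = 7315; 7315 < 7776? YES
  n = 23: C(23, 4) = 8855; 8855 < 7776? NO
  n = 24: C(24, 4) = 10626; 10626 < 7776? NO
  n = 25: C(25, 4) = 12650; 12650 < 7776? NO
The largest n with C(n, 4) < 7776 is n = 22 (where E[X] = 7315/7776 ≈ 0.94072). Hence R_6(4) > 22, i.e. R_6(4) ≥ 23.

Largest n = 22; hence R_6(4) > 22.


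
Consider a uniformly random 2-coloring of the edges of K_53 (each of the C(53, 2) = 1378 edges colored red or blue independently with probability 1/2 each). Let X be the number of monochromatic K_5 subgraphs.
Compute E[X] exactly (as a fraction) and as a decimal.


Let X = Σ_S X_S over the C(53, 5) = 2869685 subsets S of size 5, where X_S = 1 if the K_5 on S is monochromatic.
For a fixed S, the K_5 on S has C(5, 2) = 10 edges. P[all 10 edges red] = (1/2)^10, and likewise for blue, so P[monochromatic] = 2·(1/2)^10 = 2^{1 − 10} = 1/512.
By linearity of expectation: E[X] = C(53, 5) · 2^{1 − 10} = 2869685 · 1/512 = 2869685/512.
Numerically: E[X] ≈ 5604.8535.

E[X] = C(53,5)·2^(1−C(5,2)) = 2869685/512 ≈ 5604.8535.


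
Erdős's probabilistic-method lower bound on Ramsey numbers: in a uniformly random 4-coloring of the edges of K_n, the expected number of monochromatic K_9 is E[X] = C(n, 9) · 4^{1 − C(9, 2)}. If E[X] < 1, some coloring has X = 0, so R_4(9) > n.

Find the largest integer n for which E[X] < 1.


We need C(n, 9) · 4^{1 − 36} < 1, i.e. C(n, 9) < 4^{36 − 1} = 1180591620717411303424.
Check values of n near the boundary:
  n = 910: C(910, 9) = 1133378248346922788210; 1133378248346922788210 < 1180591620717411303424? YES
  n = 911: C(911, 9) = 1144686900492291197405; 1144686900492291197405 < 1180591620717411303424? YES
  n = 912: C(912, 9) = 1156095740032081475120; 1156095740032081475120 < 1180591620717411303424? YES
  n = 913: C(913, 9) = 1167605542753639808390; 1167605542753639808390 < 1180591620717411303424? YES
  n = 914: C(914, 9) = 1179217089587653905932; 1179217089587653905932 < 1180591620717411303424? YES
  n = 915: C(915, 9) = 1190931166636537885130; 1190931166636537885130 < 1180591620717411303424? NO
  n = 916: C(916, 9) = 1202748565202942340440; 1202748565202942340440 < 1180591620717411303424? NO
The largest n with C(n, 9) < 1180591620717411303424 is n = 914 (where E[X] = 294804272396913476483/295147905179352825856 ≈ 0.9988357). Hence R_4(9) > 914, i.e. R_4(9) ≥ 915.

Largest n = 914; hence R_4(9) > 914.


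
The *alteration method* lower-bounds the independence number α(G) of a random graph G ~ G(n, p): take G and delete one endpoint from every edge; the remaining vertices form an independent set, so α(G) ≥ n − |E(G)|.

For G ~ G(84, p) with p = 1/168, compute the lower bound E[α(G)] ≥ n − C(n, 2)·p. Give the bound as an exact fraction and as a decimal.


E[|E(G)|] = C(84, 2)·p = 3486 · (1/168) = 83/4.
E[α(G)] ≥ n − E[|E(G)|] = 84 − 83/4 = 253/4.
Numerically: ≈ 63.2500.
(This is only a lower bound; the true E[α(G)] may be larger.)

E[α(G)] ≥ 253/4 ≈ 63.2500.


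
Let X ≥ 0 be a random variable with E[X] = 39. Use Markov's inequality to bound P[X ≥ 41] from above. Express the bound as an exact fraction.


μ = E[X] = 39, a = 41.
Markov: P[X ≥ 41] ≤ μ/a = (39)/41 = 39/41.
Numerically: ≈ 0.951.
(Since a = 41 > μ = 39.000, the bound 39/41 is < 1 and informative.)

P[X ≥ 41] ≤ 39/41 ≈ 0.951.


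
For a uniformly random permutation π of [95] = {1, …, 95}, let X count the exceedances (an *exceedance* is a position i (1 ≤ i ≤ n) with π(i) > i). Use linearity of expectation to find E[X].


Write X = Σ_{i=1}^{95} X_i, where X_i = 1_{π(i) > i}.
For each fixed i, π(i) is uniform over {1, …, 95} (marginal of a uniform permutation), so P[π(i) > i] = (n − i)/n. Summing: Σ_{i=1}^{95} (n − i)/n = (0 + 1 + … + 94)/95 = 95(95 − 1)/(2·95) = (95 − 1)/2.
Hence E[X] = Σ_{i=1}^{95} (95 − i)/95 = 47 ≈ 47.000.

E[X] = 47 = 47.000.


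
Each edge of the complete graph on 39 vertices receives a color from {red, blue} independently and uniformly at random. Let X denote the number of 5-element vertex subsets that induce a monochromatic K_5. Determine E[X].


Let X = Σ_S X_S over the C(39, 5) = 575757 subsets S of size 5, where X_S = 1 if the K_5 on S is monochromatic.
For a fixed S, the K_5 on S has C(5, 2) = 10 edges. P[all 10 edges red] = (1/2)^10, and likewise for blue, so P[monochromatic] = 2·(1/2)^10 = 2^{1 − 10} = 1/512.
Summing: E[X] = C(39, 5) · 2^{1 − 10} = 575757 · 1/512 = 575757/512.
Numerically: E[X] ≈ 1124.525.

E[X] = C(39,5)·2^(1−C(5,2)) = 575757/512 ≈ 1124.525.


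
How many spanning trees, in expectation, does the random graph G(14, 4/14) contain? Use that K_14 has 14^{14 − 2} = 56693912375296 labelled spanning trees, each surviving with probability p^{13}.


K_14 has 14^{14 − 2} = 56693912375296 labelled spanning trees.
For each such spanning tree H, let X_H = 1 if all 13 edges of H are present in G. Then P[X_H = 1] = p^{13} = (2/7)^{13} = 8192/96889010407.
By linearity of expectation: E[X] = Σ_H E[X_H] = 56693912375296 · p^{13} = 56693912375296 · 8192/96889010407 = 33554432/7.
Numerically: E[X] ≈ 4.7935e+06.

E[X] = 56693912375296 · (2/7)^{13} = 33554432/7 ≈ 4.7935e+06.


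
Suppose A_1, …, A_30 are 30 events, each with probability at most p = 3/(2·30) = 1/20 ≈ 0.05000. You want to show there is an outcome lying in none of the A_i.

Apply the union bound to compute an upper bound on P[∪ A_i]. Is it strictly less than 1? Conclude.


Union bound: P[∪_{i=1}^{30} A_i] ≤ Σ_i P[A_i] ≤ 30·p = 30·(1/20) = 3/2.
Numerically: 3/2 ≈ 1.50000.
Is 3/2 < 1? NO.
Since the bound 3/2 is ≥ 1, the union bound is uninformative here; it does NOT by itself certify existence.

30·p = 3/2 ≈ 1.50000; existence NOT certified by the union bound.


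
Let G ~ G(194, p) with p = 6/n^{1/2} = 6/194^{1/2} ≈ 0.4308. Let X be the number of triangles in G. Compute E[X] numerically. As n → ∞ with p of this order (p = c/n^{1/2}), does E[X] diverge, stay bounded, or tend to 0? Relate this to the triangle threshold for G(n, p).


Number of potential triangles: C(194, 3) = 1198144.
Each occurs with probability p³ ≈ (0.4308)³ ≈ 7.993761e-02.
By linearity: E[X] = C(194, 3)·p³ ≈ 1198144 · 7.993761e-02 ≈ 95776.7671.
Since α = 1/2 < 1, p = c/n^{1/2} ≫ 1/n is above the triangle threshold p ~ 1/n. Asymptotically E[X] ~ (c³/6)·n^{3(1−α)} = (6³/6)·n^{1.5} → ∞; triangles are abundant w.h.p.

E[X] ≈ 95776.7671; in regime p = Θ(1/n^{1/2}) E[X] diverges (above the triangle threshold p ~ 1/n).


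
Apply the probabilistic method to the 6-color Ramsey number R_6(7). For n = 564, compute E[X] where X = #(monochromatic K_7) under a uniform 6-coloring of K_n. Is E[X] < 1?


E[X] = C(564, 7) · 6^{1 − 21} = 3469685994423792 · 6^{−20} = 3469685994423792/3656158440062976.
As a reduced fraction: E[X] = 24095041627943/25389989167104 ≈ 0.94900.
Is E[X] < 1? YES.
Since E[X] < 1, there exists a 6-coloring of K_{564} with no monochromatic K_7; hence R_6(7) > 564.

E[X] = 24095041627943/25389989167104 ≈ 0.94900; E[X] < 1, so R_6(7) > 564.


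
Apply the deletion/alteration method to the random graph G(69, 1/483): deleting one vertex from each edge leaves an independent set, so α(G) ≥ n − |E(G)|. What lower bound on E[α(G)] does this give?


E[|E(G)|] = C(69, 2)·p = 2346 · (1/483) = 34/7.
E[α(G)] ≥ n − E[|E(G)|] = 69 − 34/7 = 449/7.
Numerically: ≈ 64.143.
(This is only a lower bound; the true E[α(G)] may be larger.)

E[α(G)] ≥ 449/7 ≈ 64.143.


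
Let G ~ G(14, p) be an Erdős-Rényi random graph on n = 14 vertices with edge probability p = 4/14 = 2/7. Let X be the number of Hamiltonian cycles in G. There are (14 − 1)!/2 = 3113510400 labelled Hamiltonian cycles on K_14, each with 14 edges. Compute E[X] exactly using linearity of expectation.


K_14 has (14 − 1)!/2 = 3113510400 labelled Hamiltonian cycles.
For each such Hamiltonian cycle H, let X_H = 1 if all 14 edges of H are present in G. Then P[X_H = 1] = p^{14} = (2/7)^{14} = 16384/678223072849.
By linearity of expectation: E[X] = Σ_H E[X_H] = 3113510400 · p^{14} = 3113510400 · 16384/678223072849 = 7287393484800/96889010407.
Numerically: E[X] ≈ 75.214.

E[X] = 3113510400 · (2/7)^{14} = 7287393484800/96889010407 ≈ 75.214.


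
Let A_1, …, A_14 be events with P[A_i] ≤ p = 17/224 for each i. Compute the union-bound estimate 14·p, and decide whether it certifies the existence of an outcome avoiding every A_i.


Union bound: P[∪_{i=1}^{14} A_i] ≤ Σ_i P[A_i] ≤ 14·p = 14·(17/224) = 17/16.
Numerically: 17/16 ≈ 1.062.
Is 17/16 < 1? NO.
Since the bound 17/16 is ≥ 1, the union bound is uninformative here; it does NOT by itself certify existence.

14·p = 17/16 ≈ 1.062; existence NOT certified by the union bound.


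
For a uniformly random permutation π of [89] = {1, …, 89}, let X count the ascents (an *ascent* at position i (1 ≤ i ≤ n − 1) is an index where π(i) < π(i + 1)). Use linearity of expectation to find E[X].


Write X = Σ X_I over i = 1, …, 88, with X_I the indicator of one ascent.
There are 88 indicators.
For each fixed i, the pair (π(i), π(i+1)) is a uniformly random ordered pair of distinct values from {1, …, 89}; by symmetry P[π(i) < π(i+1)] = 1/2.
By linearity: E[X] = 88 · (1/2) = (89 − 1) · (1/2) = 44 ≈ 44.000.

E[X] = 44 = 44.000.


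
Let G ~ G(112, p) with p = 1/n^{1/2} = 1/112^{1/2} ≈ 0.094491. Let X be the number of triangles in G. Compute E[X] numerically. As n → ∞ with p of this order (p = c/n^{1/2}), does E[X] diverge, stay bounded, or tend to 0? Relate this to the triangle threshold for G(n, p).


Number of potential triangles: C(112, 3) = 227920.
Each occurs with probability p³ ≈ (0.094491)³ ≈ 8.4367070e-04.
By linearity: E[X] = C(112, 3)·p³ ≈ 227920 · 8.4367070e-04 ≈ 192.28943.
Since α = 1/2 < 1, p = c/n^{1/2} ≫ 1/n is above the triangle threshold p ~ 1/n. Asymptotically E[X] ~ (c³/6)·n^{3(1−α)} = (1³/6)·n^{1.5} → ∞; triangles are abundant w.h.p.

E[X] ≈ 192.28943; in regime p = Θ(1/n^{1/2}) E[X] diverges (above the triangle threshold p ~ 1/n).


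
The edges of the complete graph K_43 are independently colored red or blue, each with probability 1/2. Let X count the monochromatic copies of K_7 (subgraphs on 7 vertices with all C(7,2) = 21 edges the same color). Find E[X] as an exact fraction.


Let X = Σ_S X_S over the C(43, 7) = 32224114 subsets S of size 7, where X_S = 1 if the K_7 on S is monochromatic.
For a fixed S, the K_7 on S has C(7, 2) = 21 edges. P[all 21 edges red] = (1/2)^21, and likewise for blue, so P[monochromatic] = 2·(1/2)^21 = 2^{1 − 21} = 1/1048576.
By linearity: E[X] = C(43, 7) · 2^{1 − 21} = 32224114 · 1/1048576 = 16112057/524288.
Numerically: E[X] ≈ 30.7313.

E[X] = C(43,7)·2^(1−C(7,2)) = 16112057/524288 ≈ 30.7313.


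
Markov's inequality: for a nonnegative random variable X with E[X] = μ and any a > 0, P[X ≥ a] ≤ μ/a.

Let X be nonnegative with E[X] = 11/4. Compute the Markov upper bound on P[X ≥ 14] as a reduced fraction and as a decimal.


μ = E[X] = 11/4, a = 14.
Markov: P[X ≥ 14] ≤ μ/a = (11/4)/14 = 11/56.
Numerically: ≈ 0.1964.
(Since a = 14 > μ = 2.7500, the bound 11/56 is < 1 and informative.)

P[X ≥ 14] ≤ 11/56 ≈ 0.1964.


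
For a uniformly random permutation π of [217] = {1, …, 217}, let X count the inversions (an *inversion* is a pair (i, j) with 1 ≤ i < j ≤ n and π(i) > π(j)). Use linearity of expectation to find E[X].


Write X = Σ X_I over the C(217, 2) = 23436 pairs i < j, with X_I the indicator of one inversion.
There are 23436 indicators.
For each fixed pair i < j, the values π(i) and π(j) are two distinct elements of {1, …, 217} in uniformly random order; by symmetry P[π(i) > π(j)] = 1/2.
By linearity: E[X] = 23436 · (1/2) = C(217, 2) · (1/2) = 23436/2 = 11718 ≈ 11718.00000.

E[X] = 11718 = 11718.00000.


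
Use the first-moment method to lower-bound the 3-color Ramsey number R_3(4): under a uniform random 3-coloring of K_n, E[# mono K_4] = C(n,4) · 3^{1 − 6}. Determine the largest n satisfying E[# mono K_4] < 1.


We need C(n, 4) · 3^{1 − 6} < 1, i.e. C(n, 4) < 3^{6 − 1} = 243.
Check values of n near the boundary:
  n = 4: C(4, 4) = 1; 1 < 243? YES
  n = 5: C(5, 4) = 5; 5 < 243? YES
  n = 6: C(6, 4) = 15; 15 < 243? YES
  n = 7: C(7, 4) = 35; 35 < 243? YES
  n = 8: C(8, 4) = 70; 70 < 243? YES
  n = 9: C(9, 4) = 126; 126 < 243? YES
  n = 10: C(10, 4) = 210; 210 < 243? YES
  n = 11: C(11, 4) = 330; 330 < 243? NO
The largest n with C(n, 4) < 243 is n = 10 (where E[X] = 70/81 ≈ 0.8642). Hence R_3(4) > 10, i.e. R_3(4) ≥ 11.

Largest n = 10; hence R_3(4) > 10.


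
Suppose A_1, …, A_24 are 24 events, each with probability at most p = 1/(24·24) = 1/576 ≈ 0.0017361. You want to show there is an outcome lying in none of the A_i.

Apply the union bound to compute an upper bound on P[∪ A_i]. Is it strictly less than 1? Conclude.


Union bound: P[∪_{i=1}^{24} A_i] ≤ Σ_i P[A_i] ≤ 24·p = 24·(1/576) = 1/24.
Numerically: 1/24 ≈ 0.0416667.
Is 1/24 < 1? YES.
Since P[∪ A_i] ≤ 1/24 < 1, the complement has P[∩ A_i^c] ≥ 1 − 1/24 = 23/24 > 0, so some outcome avoids every A_i.

24·p = 1/24 ≈ 0.0416667; existence CERTIFIED by the union bound.


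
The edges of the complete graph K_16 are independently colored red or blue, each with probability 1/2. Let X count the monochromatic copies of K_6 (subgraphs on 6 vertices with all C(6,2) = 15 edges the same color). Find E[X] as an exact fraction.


Let X = Σ_S X_S over the C(16, 6) = 8008 subsets S of size 6, where X_S = 1 if the K_6 on S is monochromatic.
For a fixed S, the K_6 on S has C(6, 2) = 15 edges. P[all 15 edges red] = (1/2)^15, and likewise for blue, so P[monochromatic] = 2·(1/2)^15 = 2^{1 − 15} = 1/16384.
By linearity: E[X] = C(16, 6) · 2^{1 − 15} = 8008 · 1/16384 = 1001/2048.
Numerically: E[X] ≈ 0.48877.

E[X] = C(16,6)·2^(1−C(6,2)) = 1001/2048 ≈ 0.48877.


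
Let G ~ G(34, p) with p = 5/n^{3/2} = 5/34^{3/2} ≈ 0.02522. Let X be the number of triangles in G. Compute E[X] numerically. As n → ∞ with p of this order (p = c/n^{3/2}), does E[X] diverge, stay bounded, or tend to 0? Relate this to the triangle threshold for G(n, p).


Number of potential triangles: C(34, 3) = 5984.
Each occurs with probability p³ ≈ (0.02522)³ ≈ 1.6041866e-05.
By linearity: E[X] = C(34, 3)·p³ ≈ 5984 · 1.6041866e-05 ≈ 0.09599.
Since α = 3/2 > 1, p = c/n^{3/2} = o(1/n) is below the triangle threshold p ~ 1/n. Asymptotically E[X] ~ (c³/6)·n^{3(1−α)} = (5³/6)·n^{-1.5} → 0, so by Markov's inequality G has no triangles w.h.p.

E[X] ≈ 0.09599; in regime p = Θ(1/n^{3/2}) E[X] tends to 0 (below the triangle threshold p ~ 1/n).


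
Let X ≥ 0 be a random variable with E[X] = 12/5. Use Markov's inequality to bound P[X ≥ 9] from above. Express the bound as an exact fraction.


μ = E[X] = 12/5, a = 9.
Markov: P[X ≥ 9] ≤ μ/a = (12/5)/9 = 4/15.
Numerically: ≈ 0.26667.
(Since a = 9 > μ = 2.40000, the bound 4/15 is < 1 and informative.)

P[X ≥ 9] ≤ 4/15 ≈ 0.26667.


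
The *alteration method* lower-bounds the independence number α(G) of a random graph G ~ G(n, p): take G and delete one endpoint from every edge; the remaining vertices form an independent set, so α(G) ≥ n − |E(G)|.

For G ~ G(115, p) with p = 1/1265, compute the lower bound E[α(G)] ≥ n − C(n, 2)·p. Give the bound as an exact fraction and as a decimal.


E[|E(G)|] = C(115, 2)·p = 6555 · (1/1265) = 57/11.
E[α(G)] ≥ n − E[|E(G)|] = 115 − 57/11 = 1208/11.
Numerically: ≈ 109.8182.
(This is only a lower bound; the true E[α(G)] may be larger.)

E[α(G)] ≥ 1208/11 ≈ 109.8182.


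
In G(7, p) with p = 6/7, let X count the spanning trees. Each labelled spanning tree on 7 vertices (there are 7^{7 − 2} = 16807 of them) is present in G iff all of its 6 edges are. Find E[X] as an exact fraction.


K_7 has 7^{7 − 2} = 16807 labelled spanning trees.
For each such spanning tree H, let X_H = 1 if all 6 edges of H are present in G. Then P[X_H = 1] = p^{6} = (6/7)^{6} = 46656/117649.
By linearity of expectation: E[X] = Σ_H E[X_H] = 16807 · p^{6} = 16807 · 46656/117649 = 46656/7.
Numerically: E[X] ≈ 6.67e+03.

E[X] = 16807 · (6/7)^{6} = 46656/7 ≈ 6.67e+03.


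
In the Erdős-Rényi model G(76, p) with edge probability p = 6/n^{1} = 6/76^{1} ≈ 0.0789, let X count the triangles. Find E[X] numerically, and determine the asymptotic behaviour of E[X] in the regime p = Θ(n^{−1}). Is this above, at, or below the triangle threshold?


Number of potential triangles: C(76, 3) = 70300.
Each occurs with probability p³ ≈ (0.0789)³ ≈ 4.92054e-04.
By linearity: E[X] = C(76, 3)·p³ ≈ 70300 · 4.92054e-04 ≈ 34.591.
Here α = 1, so p = 6/n is exactly at the triangle threshold p ~ 1/n. Asymptotically E[X] → c³/6 = 6³/6 = 36 ≈ 36.000, a bounded constant. In this regime the triangle count is asymptotically Poisson(c³/6).

E[X] ≈ 34.591; in regime p = Θ(1/n^{1}) E[X] stays bounded (at the triangle threshold p ~ 1/n).


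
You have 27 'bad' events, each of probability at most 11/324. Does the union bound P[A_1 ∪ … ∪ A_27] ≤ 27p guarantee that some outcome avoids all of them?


Union bound: P[∪_{i=1}^{27} A_i] ≤ Σ_i P[A_i] ≤ 27·p = 27·(11/324) = 11/12.
Numerically: 11/12 ≈ 0.9166667.
Is 11/12 < 1? YES.
Since P[∪ A_i] ≤ 11/12 < 1, the complement has P[∩ A_i^c] ≥ 1 − 11/12 = 1/12 > 0, so some outcome avoids every A_i.

27·p = 11/12 ≈ 0.9166667; existence CERTIFIED by the union bound.


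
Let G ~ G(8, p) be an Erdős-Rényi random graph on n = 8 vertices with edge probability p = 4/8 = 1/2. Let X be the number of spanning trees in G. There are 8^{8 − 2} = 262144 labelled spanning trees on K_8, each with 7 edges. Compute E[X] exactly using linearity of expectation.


K_8 has 8^{8 − 2} = 262144 labelled spanning trees.
For each such spanning tree H, let X_H = 1 if all 7 edges of H are present in G. Then P[X_H = 1] = p^{7} = (1/2)^{7} = 1/128.
By linearity: E[X] = Σ_H E[X_H] = 262144 · p^{7} = 262144 · 1/128 = 2048.
Numerically: E[X] ≈ 2048.

E[X] = 262144 · (1/2)^{7} = 2048 ≈ 2048.


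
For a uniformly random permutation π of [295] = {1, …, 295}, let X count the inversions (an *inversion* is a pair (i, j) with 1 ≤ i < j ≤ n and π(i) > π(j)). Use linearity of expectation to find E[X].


Write X = Σ X_I over the C(295, 2) = 43365 pairs i < j, with X_I the indicator of one inversion.
There are 43365 indicators.
For each fixed pair i < j, the values π(i) and π(j) are two distinct elements of {1, …, 295} in uniformly random order; by symmetry P[π(i) > π(j)] = 1/2.
By linearity: E[X] = 43365 · (1/2) = C(295, 2) · (1/2) = 43365/2 = 43365/2 ≈ 21682.5000.

E[X] = 43365/2 = 21682.5000.


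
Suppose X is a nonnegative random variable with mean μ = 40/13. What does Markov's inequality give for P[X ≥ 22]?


μ = E[X] = 40/13, a = 22.
Markov: P[X ≥ 22] ≤ μ/a = (40/13)/22 = 20/143.
Numerically: ≈ 0.140.
(Since a = 22 > μ = 3.077, the bound 20/143 is < 1 and informative.)

P[X ≥ 22] ≤ 20/143 ≈ 0.140.


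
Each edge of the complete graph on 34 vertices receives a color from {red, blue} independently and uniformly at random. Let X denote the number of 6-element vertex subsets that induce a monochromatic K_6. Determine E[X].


Let X = Σ_S X_S over the C(34, 6) = 1344904 subsets S of size 6, where X_S = 1 if the K_6 on S is monochromatic.
For a fixed S, the K_6 on S has C(6, 2) = 15 edges. P[all 15 edges red] = (1/2)^15, and likewise for blue, so P[monochromatic] = 2·(1/2)^15 = 2^{1 − 15} = 1/16384.
By linearity of expectation: E[X] = C(34, 6) · 2^{1 − 15} = 1344904 · 1/16384 = 168113/2048.
Numerically: E[X] ≈ 82.08643.

E[X] = C(34,6)·2^(1−C(6,2)) = 168113/2048 ≈ 82.08643.


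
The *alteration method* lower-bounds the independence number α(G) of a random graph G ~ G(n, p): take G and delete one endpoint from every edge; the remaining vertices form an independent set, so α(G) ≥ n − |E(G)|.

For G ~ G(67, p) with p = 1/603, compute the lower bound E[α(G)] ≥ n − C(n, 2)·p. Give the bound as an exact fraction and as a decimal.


E[|E(G)|] = C(67, 2)·p = 2211 · (1/603) = 11/3.
E[α(G)] ≥ n − E[|E(G)|] = 67 − 11/3 = 190/3.
Numerically: ≈ 63.3333.
(This is only a lower bound; the true E[α(G)] may be larger.)

E[α(G)] ≥ 190/3 ≈ 63.3333.


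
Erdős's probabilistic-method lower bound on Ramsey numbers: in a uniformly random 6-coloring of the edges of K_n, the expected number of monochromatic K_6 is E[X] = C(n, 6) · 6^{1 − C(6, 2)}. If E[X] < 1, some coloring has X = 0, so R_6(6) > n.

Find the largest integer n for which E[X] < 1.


We need C(n, 6) · 6^{1 − 15} < 1, i.e. C(n, 6) < 6^{15 − 1} = 78364164096.
Check values of n near the boundary:
  n = 194: C(194, 6) = 68482017072; 68482017072 < 78364164096? YES
  n = 195: C(195, 6) = 70656049360; 70656049360 < 78364164096? YES
  n = 196: C(196, 6) = 72887293024; 72887293024 < 78364164096? YES
  n = 197: C(197, 6) = 75176946208; 75176946208 < 78364164096? YES
  n = 198: C(198, 6) = 77526225777; 77526225777 < 78364164096? YES
  n = 199: C(199, 6) = 79936367511; 79936367511 < 78364164096? NO
  n = 200: C(200, 6) = 82408626300; 82408626300 < 78364164096? NO
The largest n with C(n, 6) < 78364164096 is n = 198 (where E[X] = 25842075259/26121388032 ≈ 0.9893071). Hence R_6(6) > 198, i.e. R_6(6) ≥ 199.

Largest n = 198; hence R_6(6) > 198.


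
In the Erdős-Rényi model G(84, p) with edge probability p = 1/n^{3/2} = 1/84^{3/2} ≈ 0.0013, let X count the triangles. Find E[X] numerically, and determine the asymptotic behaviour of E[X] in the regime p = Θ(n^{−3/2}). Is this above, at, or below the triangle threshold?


Number of potential triangles: C(84, 3) = 95284.
Each occurs with probability p³ ≈ (0.0013)³ ≈ 2.19151e-09.
By linearity: E[X] = C(84, 3)·p³ ≈ 95284 · 2.19151e-09 ≈ 0.000.
Since α = 3/2 > 1, p = c/n^{3/2} = o(1/n) is below the triangle threshold p ~ 1/n. Asymptotically E[X] ~ (c³/6)·n^{3(1−α)} = (1³/6)·n^{-1.5} → 0, so by Markov's inequality G has no triangles w.h.p.

E[X] ≈ 0.000; in regime p = Θ(1/n^{3/2}) E[X] tends to 0 (below the triangle threshold p ~ 1/n).


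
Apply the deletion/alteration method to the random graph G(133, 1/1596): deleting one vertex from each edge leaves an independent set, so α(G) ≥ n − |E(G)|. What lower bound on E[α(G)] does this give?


E[|E(G)|] = C(133, 2)·p = 8778 · (1/1596) = 11/2.
E[α(G)] ≥ n − E[|E(G)|] = 133 − 11/2 = 255/2.
Numerically: ≈ 127.500000.
(This is only a lower bound; the true E[α(G)] may be larger.)

E[α(G)] ≥ 255/2 ≈ 127.500000.


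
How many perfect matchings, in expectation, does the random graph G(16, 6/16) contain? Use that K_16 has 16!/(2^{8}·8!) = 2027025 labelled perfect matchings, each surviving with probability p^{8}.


K_16 has 16!/(2^{8}·8!) = 2027025 labelled perfect matchings.
For each such perfect matching H, let X_H = 1 if all 8 edges of H are present in G. Then P[X_H = 1] = p^{8} = (3/8)^{8} = 6561/16777216.
Summing the indicators: E[X] = Σ_H E[X_H] = 2027025 · p^{8} = 2027025 · 6561/16777216 = 13299311025/16777216.
Numerically: E[X] ≈ 792.7.

E[X] = 2027025 · (3/8)^{8} = 13299311025/16777216 ≈ 792.7.


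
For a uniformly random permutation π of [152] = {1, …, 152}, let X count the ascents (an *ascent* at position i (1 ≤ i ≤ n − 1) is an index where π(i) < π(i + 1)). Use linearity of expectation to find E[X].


Write X = Σ X_I over i = 1, …, 151, with X_I the indicator of one ascent.
There are 151 indicators.
For each fixed i, the pair (π(i), π(i+1)) is a uniformly random ordered pair of distinct values from {1, …, 152}; by symmetry P[π(i) < π(i+1)] = 1/2.
By linearity: E[X] = 151 · (1/2) = (152 − 1) · (1/2) = 151/2 ≈ 75.500000.

E[X] = 151/2 = 75.500000.


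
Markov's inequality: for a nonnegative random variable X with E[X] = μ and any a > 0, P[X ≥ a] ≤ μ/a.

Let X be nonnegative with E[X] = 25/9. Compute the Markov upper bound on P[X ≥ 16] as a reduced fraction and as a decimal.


μ = E[X] = 25/9, a = 16.
Markov: P[X ≥ 16] ≤ μ/a = (25/9)/16 = 25/144.
Numerically: ≈ 0.174.
(Since a = 16 > μ = 2.778, the bound 25/144 is < 1 and informative.)

P[X ≥ 16] ≤ 25/144 ≈ 0.174.


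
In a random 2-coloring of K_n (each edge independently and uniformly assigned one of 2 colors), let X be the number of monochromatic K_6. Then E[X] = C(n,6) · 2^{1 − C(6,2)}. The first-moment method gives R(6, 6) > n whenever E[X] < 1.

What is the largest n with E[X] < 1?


We need C(n, 6) · 2^{1 − 15} < 1, i.e. C(n, 6) < 2^{15 − 1} = 16384.
Check values of n near the boundary:
  n = 12: C(12, 6) = 924; 924 < 16384? YES
  n = 13: C(13, 6) = 1716; 1716 < 16384? YES
  n = 14: C(14, 6) = 3003; 3003 < 16384? YES
  n = 15: C(15, 6) = 5005; 5005 < 16384? YES
  n = 16: C(16, 6) = 8008; 8008 < 16384? YES
  n = 17: C(17, 6) = 12376; 12376 < 16384? YES
  n = 18: C(18, 6) = 18564; 18564 < 16384? NO
  n = 19: C(19, 6) = 27132; 27132 < 16384? NO
The largest n with C(n, 6) < 16384 is n = 17 (where E[X] = 1547/2048 ≈ 0.75537). Hence R(6, 6) > 17, i.e. R(6, 6) ≥ 18.

Largest n = 17; hence R(6, 6) > 17.


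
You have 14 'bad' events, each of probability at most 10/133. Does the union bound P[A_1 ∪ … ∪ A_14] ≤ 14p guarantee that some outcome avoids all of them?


Union bound: P[∪_{i=1}^{14} A_i] ≤ Σ_i P[A_i] ≤ 14·p = 14·(10/133) = 20/19.
Numerically: 20/19 ≈ 1.05263.
Is 20/19 < 1? NO.
Since the bound 20/19 is ≥ 1, the union bound is uninformative here; it does NOT by itself certify existence.

14·p = 20/19 ≈ 1.05263; existence NOT certified by the union bound.


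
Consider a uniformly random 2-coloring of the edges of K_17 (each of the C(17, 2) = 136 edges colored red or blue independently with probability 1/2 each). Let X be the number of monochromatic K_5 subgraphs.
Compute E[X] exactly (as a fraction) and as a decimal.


Let X = Σ_S X_S over the C(17, 5) = 6188 subsets S of size 5, where X_S = 1 if the K_5 on S is monochromatic.
For a fixed S, the K_5 on S has C(5, 2) = 10 edges. P[all 10 edges red] = (1/2)^10, and likewise for blue, so P[monochromatic] = 2·(1/2)^10 = 2^{1 − 10} = 1/512.
Summing: E[X] = C(17, 5) · 2^{1 − 10} = 6188 · 1/512 = 1547/128.
Numerically: E[X] ≈ 12.085938.

E[X] = C(17,5)·2^(1−C(5,2)) = 1547/128 ≈ 12.085938.


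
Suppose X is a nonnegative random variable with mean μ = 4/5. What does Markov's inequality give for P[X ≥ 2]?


μ = E[X] = 4/5, a = 2.
Markov: P[X ≥ 2] ≤ μ/a = (4/5)/2 = 2/5.
Numerically: ≈ 0.4000.
(Since a = 2 > μ = 0.8000, the bound 2/5 is < 1 and informative.)

P[X ≥ 2] ≤ 2/5 ≈ 0.4000.


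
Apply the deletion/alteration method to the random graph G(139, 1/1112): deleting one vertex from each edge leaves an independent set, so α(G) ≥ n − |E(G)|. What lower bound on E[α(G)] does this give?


E[|E(G)|] = C(139, 2)·p = 9591 · (1/1112) = 69/8.
E[α(G)] ≥ n − E[|E(G)|] = 139 − 69/8 = 1043/8.
Numerically: ≈ 130.375.
(This is only a lower bound; the true E[α(G)] may be larger.)

E[α(G)] ≥ 1043/8 ≈ 130.375.


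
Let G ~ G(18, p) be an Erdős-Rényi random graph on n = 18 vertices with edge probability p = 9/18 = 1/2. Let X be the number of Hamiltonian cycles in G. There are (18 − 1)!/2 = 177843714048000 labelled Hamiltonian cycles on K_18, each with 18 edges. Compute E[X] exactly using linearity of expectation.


K_18 has (18 − 1)!/2 = 177843714048000 labelled Hamiltonian cycles.
For each such Hamiltonian cycle H, let X_H = 1 if all 18 edges of H are present in G. Then P[X_H = 1] = p^{18} = (1/2)^{18} = 1/262144.
Summing the indicators: E[X] = Σ_H E[X_H] = 177843714048000 · p^{18} = 177843714048000 · 1/262144 = 10854718875/16.
Numerically: E[X] ≈ 6.78e+08.

E[X] = 177843714048000 · (1/2)^{18} = 10854718875/16 ≈ 6.78e+08.


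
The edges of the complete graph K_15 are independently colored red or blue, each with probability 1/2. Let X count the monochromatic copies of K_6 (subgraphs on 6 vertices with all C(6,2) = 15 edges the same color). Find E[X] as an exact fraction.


Let X = Σ_S X_S over the C(15, 6) = 5005 subsets S of size 6, where X_S = 1 if the K_6 on S is monochromatic.
For a fixed S, the K_6 on S has C(6, 2) = 15 edges. P[all 15 edges red] = (1/2)^15, and likewise for blue, so P[monochromatic] = 2·(1/2)^15 = 2^{1 − 15} = 1/16384.
Summing: E[X] = C(15, 6) · 2^{1 − 15} = 5005 · 1/16384 = 5005/16384.
Numerically: E[X] ≈ 0.3055.

E[X] = C(15,6)·2^(1−C(6,2)) = 5005/16384 ≈ 0.3055.


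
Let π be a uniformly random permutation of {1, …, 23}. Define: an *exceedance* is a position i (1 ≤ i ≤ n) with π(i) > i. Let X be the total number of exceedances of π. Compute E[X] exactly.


Write X = Σ_{i=1}^{23} X_i, where X_i = 1_{π(i) > i}.
For each fixed i, π(i) is uniform over {1, …, 23} (marginal of a uniform permutation), so P[π(i) > i] = (n − i)/n. Summing: Σ_{i=1}^{23} (n − i)/n = (0 + 1 + … + 22)/23 = 23(23 − 1)/(2·23) = (23 − 1)/2.
Hence E[X] = Σ_{i=1}^{23} (23 − i)/23 = 11 ≈ 11.000000.

E[X] = 11 = 11.000000.


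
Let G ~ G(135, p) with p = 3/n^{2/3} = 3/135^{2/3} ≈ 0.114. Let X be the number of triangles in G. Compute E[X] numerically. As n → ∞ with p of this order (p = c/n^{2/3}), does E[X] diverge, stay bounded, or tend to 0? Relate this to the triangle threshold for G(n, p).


Number of potential triangles: C(135, 3) = 400995.
Each occurs with probability p³ ≈ (0.114)³ ≈ 1.4814815e-03.
By linearity: E[X] = C(135, 3)·p³ ≈ 400995 · 1.4814815e-03 ≈ 594.06667.
Since α = 2/3 < 1, p = c/n^{2/3} ≫ 1/n is above the triangle threshold p ~ 1/n. Asymptotically E[X] ~ (c³/6)·n^{3(1−α)} = (3³/6)·n^{1} → ∞; triangles are abundant w.h.p.

E[X] ≈ 594.06667; in regime p = Θ(1/n^{2/3}) E[X] diverges (above the triangle threshold p ~ 1/n).


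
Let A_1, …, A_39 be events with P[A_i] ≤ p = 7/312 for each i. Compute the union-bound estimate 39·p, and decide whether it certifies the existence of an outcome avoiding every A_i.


Union bound: P[∪_{i=1}^{39} A_i] ≤ Σ_i P[A_i] ≤ 39·p = 39·(7/312) = 7/8.
Numerically: 7/8 ≈ 0.875.
Is 7/8 < 1? YES.
Since P[∪ A_i] ≤ 7/8 < 1, the complement has P[∩ A_i^c] ≥ 1 − 7/8 = 1/8 > 0, so some outcome avoids every A_i.

39·p = 7/8 ≈ 0.875; existence CERTIFIED by the union bound.


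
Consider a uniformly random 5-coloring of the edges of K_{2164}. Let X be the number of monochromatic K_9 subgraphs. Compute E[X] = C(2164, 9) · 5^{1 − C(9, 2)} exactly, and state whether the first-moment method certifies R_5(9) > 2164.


E[X] = C(2164, 9) · 5^{1 − 36} = 2820446946663120530187432 · 5^{−35} = 2820446946663120530187432/2910383045673370361328125.
As a reduced fraction: E[X] = 2820446946663120530187432/2910383045673370361328125 ≈ 0.96910.
Is E[X] < 1? YES.
Since E[X] < 1, there exists a 5-coloring of K_{2164} with no monochromatic K_9; hence R_5(9) > 2164.

E[X] = 2820446946663120530187432/2910383045673370361328125 ≈ 0.96910; E[X] < 1, so R_5(9) > 2164.


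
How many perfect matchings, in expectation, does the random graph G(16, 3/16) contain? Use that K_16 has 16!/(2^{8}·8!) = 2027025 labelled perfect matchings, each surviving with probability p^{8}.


K_16 has 16!/(2^{8}·8!) = 2027025 labelled perfect matchings.
For each such perfect matching H, let X_H = 1 if all 8 edges of H are present in G. Then P[X_H = 1] = p^{8} = (3/16)^{8} = 6561/4294967296.
Summing the indicators: E[X] = Σ_H E[X_H] = 2027025 · p^{8} = 2027025 · 6561/4294967296 = 13299311025/4294967296.
Numerically: E[X] ≈ 3.0965.

E[X] = 2027025 · (3/16)^{8} = 13299311025/4294967296 ≈ 3.0965.


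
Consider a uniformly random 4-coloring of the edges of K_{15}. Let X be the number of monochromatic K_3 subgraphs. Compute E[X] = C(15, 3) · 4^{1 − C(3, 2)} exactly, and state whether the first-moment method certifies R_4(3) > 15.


E[X] = C(15, 3) · 4^{1 − 3} = 455 · 4^{−2} = 455/16.
As a reduced fraction: E[X] = 455/16 ≈ 28.4375.
Is E[X] < 1? NO.
Since E[X] ≥ 1, the first-moment bound is inconclusive at n = 15; it does NOT by itself certify R_4(3) > 15.

E[X] = 455/16 ≈ 28.4375; E[X] ≥ 1; first-moment method inconclusive here.


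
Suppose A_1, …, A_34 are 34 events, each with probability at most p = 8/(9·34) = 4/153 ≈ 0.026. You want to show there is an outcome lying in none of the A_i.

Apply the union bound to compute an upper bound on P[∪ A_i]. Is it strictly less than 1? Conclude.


Union bound: P[∪_{i=1}^{34} A_i] ≤ Σ_i P[A_i] ≤ 34·p = 34·(4/153) = 8/9.
Numerically: 8/9 ≈ 0.889.
Is 8/9 < 1? YES.
Since P[∪ A_i] ≤ 8/9 < 1, the complement has P[∩ A_i^c] ≥ 1 − 8/9 = 1/9 > 0, so some outcome avoids every A_i.

34·p = 8/9 ≈ 0.889; existence CERTIFIED by the union bound.


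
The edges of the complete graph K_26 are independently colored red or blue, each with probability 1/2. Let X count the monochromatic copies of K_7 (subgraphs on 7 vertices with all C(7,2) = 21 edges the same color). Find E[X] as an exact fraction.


Let X = Σ_S X_S over the C(26, 7) = 657800 subsets S of size 7, where X_S = 1 if the K_7 on S is monochromatic.
For a fixed S, the K_7 on S has C(7, 2) = 21 edges. P[all 21 edges red] = (1/2)^21, and likewise for blue, so P[monochromatic] = 2·(1/2)^21 = 2^{1 − 21} = 1/1048576.
By linearity of expectation: E[X] = C(26, 7) · 2^{1 − 21} = 657800 · 1/1048576 = 82225/131072.
Numerically: E[X] ≈ 0.627.

E[X] = C(26,7)·2^(1−C(7,2)) = 82225/131072 ≈ 0.627.


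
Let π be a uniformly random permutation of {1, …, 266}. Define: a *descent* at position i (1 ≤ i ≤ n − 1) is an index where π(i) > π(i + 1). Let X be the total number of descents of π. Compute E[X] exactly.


Write X = Σ X_I over i = 1, …, 265, with X_I the indicator of one descent.
There are 265 indicators.
For each fixed i, the pair (π(i), π(i+1)) is a uniformly random ordered pair of distinct values from {1, …, 266}; by symmetry P[π(i) > π(i+1)] = 1/2.
By linearity: E[X] = 265 · (1/2) = (266 − 1) · (1/2) = 265/2 ≈ 132.50000.

E[X] = 265/2 = 132.50000.


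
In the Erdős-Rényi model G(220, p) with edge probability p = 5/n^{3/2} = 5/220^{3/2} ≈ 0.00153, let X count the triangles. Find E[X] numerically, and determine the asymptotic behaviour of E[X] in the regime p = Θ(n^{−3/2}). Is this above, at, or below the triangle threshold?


Number of potential triangles: C(220, 3) = 1750540.
Each occurs with probability p³ ≈ (0.00153)³ ≈ 3.59756e-09.
By linearity: E[X] = C(220, 3)·p³ ≈ 1750540 · 3.59756e-09 ≈ 0.006.
Since α = 3/2 > 1, p = c/n^{3/2} = o(1/n) is below the triangle threshold p ~ 1/n. Asymptotically E[X] ~ (c³/6)·n^{3(1−α)} = (5³/6)·n^{-1.5} → 0, so by Markov's inequality G has no triangles w.h.p.

E[X] ≈ 0.006; in regime p = Θ(1/n^{3/2}) E[X] tends to 0 (below the triangle threshold p ~ 1/n).


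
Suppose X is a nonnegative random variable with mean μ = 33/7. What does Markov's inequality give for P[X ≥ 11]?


μ = E[X] = 33/7, a = 11.
Markov: P[X ≥ 11] ≤ μ/a = (33/7)/11 = 3/7.
Numerically: ≈ 0.42857.
(Since a = 11 > μ = 4.71429, the bound 3/7 is < 1 and informative.)

P[X ≥ 11] ≤ 3/7 ≈ 0.42857.


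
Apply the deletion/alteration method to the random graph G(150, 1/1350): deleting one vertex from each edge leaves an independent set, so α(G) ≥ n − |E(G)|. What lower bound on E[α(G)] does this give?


E[|E(G)|] = C(150, 2)·p = 11175 · (1/1350) = 149/18.
E[α(G)] ≥ n − E[|E(G)|] = 150 − 149/18 = 2551/18.
Numerically: ≈ 141.7222.
(This is only a lower bound; the true E[α(G)] may be larger.)

E[α(G)] ≥ 2551/18 ≈ 141.7222.


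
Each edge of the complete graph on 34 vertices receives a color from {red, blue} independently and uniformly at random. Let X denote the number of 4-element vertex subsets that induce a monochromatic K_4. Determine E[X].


Let X = Σ_S X_S over the C(34, 4) = 46376 subsets S of size 4, where X_S = 1 if the K_4 on S is monochromatic.
For a fixed S, the K_4 on S has C(4, 2) = 6 edges. P[all 6 edges red] = (1/2)^6, and likewise for blue, so P[monochromatic] = 2·(1/2)^6 = 2^{1 − 6} = 1/32.
By linearity: E[X] = C(34, 4) · 2^{1 − 6} = 46376 · 1/32 = 5797/4.
Numerically: E[X] ≈ 1449.25000.

E[X] = C(34,4)·2^(1−C(4,2)) = 5797/4 ≈ 1449.25000.


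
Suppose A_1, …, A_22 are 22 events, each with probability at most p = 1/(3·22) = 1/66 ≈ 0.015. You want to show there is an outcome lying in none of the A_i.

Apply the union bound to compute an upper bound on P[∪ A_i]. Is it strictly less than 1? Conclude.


Union bound: P[∪_{i=1}^{22} A_i] ≤ Σ_i P[A_i] ≤ 22·p = 22·(1/66) = 1/3.
Numerically: 1/3 ≈ 0.333.
Is 1/3 < 1? YES.
Since P[∪ A_i] ≤ 1/3 < 1, the complement has P[∩ A_i^c] ≥ 1 − 1/3 = 2/3 > 0, so some outcome avoids every A_i.

22·p = 1/3 ≈ 0.333; existence CERTIFIED by the union bound.


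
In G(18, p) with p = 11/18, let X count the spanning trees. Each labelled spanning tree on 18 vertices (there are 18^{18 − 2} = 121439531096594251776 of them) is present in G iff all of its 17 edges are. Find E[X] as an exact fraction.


K_18 has 18^{18 − 2} = 121439531096594251776 labelled spanning trees.
For each such spanning tree H, let X_H = 1 if all 17 edges of H are present in G. Then P[X_H = 1] = p^{17} = (11/18)^{17} = 505447028499293771/2185911559738696531968.
By linearity of expectation: E[X] = Σ_H E[X_H] = 121439531096594251776 · p^{17} = 121439531096594251776 · 505447028499293771/2185911559738696531968 = 505447028499293771/18.
Numerically: E[X] ≈ 2.81e+16.

E[X] = 121439531096594251776 · (11/18)^{17} = 505447028499293771/18 ≈ 2.81e+16.


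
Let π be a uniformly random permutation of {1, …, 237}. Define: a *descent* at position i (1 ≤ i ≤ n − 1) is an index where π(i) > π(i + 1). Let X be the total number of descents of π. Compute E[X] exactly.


Write X = Σ X_I over i = 1, …, 236, with X_I the indicator of one descent.
There are 236 indicators.
For each fixed i, the pair (π(i), π(i+1)) is a uniformly random ordered pair of distinct values from {1, …, 237}; by symmetry P[π(i) > π(i+1)] = 1/2.
By linearity: E[X] = 236 · (1/2) = (237 − 1) · (1/2) = 118 ≈ 118.000.

E[X] = 118 = 118.000.


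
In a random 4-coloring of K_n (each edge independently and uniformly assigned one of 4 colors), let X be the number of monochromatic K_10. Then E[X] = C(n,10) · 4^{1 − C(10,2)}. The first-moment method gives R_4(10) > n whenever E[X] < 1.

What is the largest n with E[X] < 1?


We need C(n, 10) · 4^{1 − 45} < 1, i.e. C(n, 10) < 4^{45 − 1} = 309485009821345068724781056.
Check values of n near the boundary:
  n = 2017: C(2017, 10) = 300324964434452596180990448; 300324964434452596180990448 < 309485009821345068724781056? YES
  n = 2018: C(2018, 10) = 301820606687612220663963508; 301820606687612220663963508 < 309485009821345068724781056? YES
  n = 2019: C(2019, 10) = 303322949179835278009229628; 303322949179835278009229628 < 309485009821345068724781056? YES
  n = 2020: C(2020, 10) = 304832018578739931133653656; 304832018578739931133653656 < 309485009821345068724781056? YES
  n = 2021: C(2021, 10) = 306347841644770462864800616; 306347841644770462864800616 < 309485009821345068724781056? YES
  n = 2022: C(2022, 10) = 307870445231474093395937796; 307870445231474093395937796 < 309485009821345068724781056? YES
  n = 2023: C(2023, 10) = 309399856285778485315440716; 309399856285778485315440716 < 309485009821345068724781056? YES
  n = 2024: C(2024, 10) = 310936101848269937576192656; 310936101848269937576192656 < 309485009821345068724781056? NO
  n = 2025: C(2025, 10) = 312479209053472269772600560; 312479209053472269772600560 < 309485009821345068724781056? NO
The largest n with C(n, 10) < 309485009821345068724781056 is n = 2023 (where E[X] = 77349964071444621328860179/77371252455336267181195264 ≈ 1.000). Hence R_4(10) > 2023, i.e. R_4(10) ≥ 2024.

Largest n = 2023; hence R_4(10) > 2023.
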